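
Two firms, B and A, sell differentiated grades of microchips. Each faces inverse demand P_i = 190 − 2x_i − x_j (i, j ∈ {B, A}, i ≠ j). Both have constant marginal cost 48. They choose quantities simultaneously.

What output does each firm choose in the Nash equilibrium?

Firm B's profit: π = x_B(190 − 2x_B − x_A) − 48x_B.
∂π/∂x_B = 142 − 4x_B − x_A = 0 ⇒ x_B = 35.5 − 0.25x_A.
Setting x_B = x_A in the reaction function: x_B = 35.5 − 0.25x_B, so x_B = 35.5 / 1.25 = 28.4.

28.4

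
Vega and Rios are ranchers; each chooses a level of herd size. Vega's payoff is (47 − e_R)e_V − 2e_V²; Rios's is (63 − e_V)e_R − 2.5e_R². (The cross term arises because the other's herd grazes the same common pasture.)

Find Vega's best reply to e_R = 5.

10.5

Expanding Vega's payoff: 47e_V − e_Re_V − 2e_V².
∂π/∂e_V = 47 − e_R − 4e_V = 0, so e_V = 11.75 − 0.25e_R.
At e_R = 5: e_V = 11.75 − 0.25·5 = 10.5.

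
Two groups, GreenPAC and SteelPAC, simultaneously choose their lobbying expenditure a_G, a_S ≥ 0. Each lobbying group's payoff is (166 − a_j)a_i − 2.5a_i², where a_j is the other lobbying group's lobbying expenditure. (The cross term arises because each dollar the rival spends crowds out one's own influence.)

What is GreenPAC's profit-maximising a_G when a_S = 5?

32.2

GreenPAC's payoff is (166 − a_S)a_G − 2.5a_G².
∂π/∂a_G = 166 − a_S − 5a_G = 0, so a_G = 33.2 − 0.2a_S.
At a_S = 5: a_G = 33.2 − 0.2·5 = 32.2.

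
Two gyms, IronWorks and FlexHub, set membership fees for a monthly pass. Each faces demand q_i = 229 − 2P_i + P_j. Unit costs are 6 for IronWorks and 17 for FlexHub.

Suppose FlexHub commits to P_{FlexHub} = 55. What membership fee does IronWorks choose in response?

74

IronWorks's profit: π = (P_{IronWorks} − 6)(229 − 2P_{IronWorks} + P_{FlexHub}).
∂π/∂P_{IronWorks} = 241 − 4P_{IronWorks} + P_{FlexHub} = 0 ⇒ P_{IronWorks} = 60.25 + 0.25P_{FlexHub}.
At P_{FlexHub} = 55: P_{IronWorks} = 60.25 + 0.25·55 = 74.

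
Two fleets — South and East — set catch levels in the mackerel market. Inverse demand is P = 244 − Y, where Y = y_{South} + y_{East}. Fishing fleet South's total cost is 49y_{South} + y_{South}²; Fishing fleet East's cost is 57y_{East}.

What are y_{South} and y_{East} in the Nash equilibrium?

Fishing fleet South's profit: π = y_{South}(244 − (y_{South} + y_{East})) − 49y_{South} − y_{South}².
∂π/∂y_{South} = 195 − 4y_{South} − y_{East} = 0, so y_{South} = 48.75 − 0.25y_{East}.
For East: ∂π/∂y_{East} = 187 − 2y_{East} − y_{South} = 0 ⇒ y_{East} = 93.5 − 0.5y_{South}.
Solving the two reaction functions simultaneously: (1 − (−0.25)(−0.5))y_{South} = 48.75 − 0.25·93.5, so 0.875y_{South} = 25.375 and y_{South} = 29.
Then y_{East} = 93.5 − 0.5·29 = 79.

29, 79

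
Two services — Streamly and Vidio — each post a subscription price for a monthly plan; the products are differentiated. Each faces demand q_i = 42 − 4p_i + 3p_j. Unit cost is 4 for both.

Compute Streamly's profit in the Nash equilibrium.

231.04

Streamly's profit: π = (p_{Streamly} − 4)(42 − 4p_{Streamly} + 3p_{Vidio}).
∂π/∂p_{Streamly} = 58 − 8p_{Streamly} + 3p_{Vidio} = 0 ⇒ p_{Streamly} = 7.25 + 0.375p_{Vidio}.
Setting p_{Streamly} = p_{Vidio} in the reaction function: p_{Streamly} = 7.25 + 0.375p_{Streamly}, so p_{Streamly} = 7.25 / 0.625 = 11.6.
q_{Streamly} = 42 − 4·11.6 + 3·11.6 = 30.4.
Profit = (11.6 − 4)·30.4 = 231.04.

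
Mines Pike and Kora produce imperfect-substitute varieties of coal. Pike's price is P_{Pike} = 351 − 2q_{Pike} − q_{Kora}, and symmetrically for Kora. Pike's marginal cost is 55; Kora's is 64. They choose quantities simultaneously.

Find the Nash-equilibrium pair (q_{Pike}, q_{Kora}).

Mine Pike's profit: π = q_{Pike}(351 − 2q_{Pike} − q_{Kora}) − 55q_{Pike}.
∂π/∂q_{Pike} = 296 − 4q_{Pike} − q_{Kora} = 0 ⇒ q_{Pike} = 74 − 0.25q_{Kora}.
Similarly q_{Kora} = 71.75 − 0.25q_{Pike}.
Plugging q_{Kora} into Pike's best response: q_{Pike} = 74 − 0.25(71.75 − 0.25q_{Pike}) ⇒ 0.9375q_{Pike} = 56.0625, so q_{Pike} = 59.8.
Then q_{Kora} = 71.75 − 0.25·59.8 = 56.8.

59.8, 56.8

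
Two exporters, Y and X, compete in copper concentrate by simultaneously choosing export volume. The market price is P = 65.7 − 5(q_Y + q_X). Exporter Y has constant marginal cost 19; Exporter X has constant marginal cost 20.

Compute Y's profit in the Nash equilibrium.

Exporter Y's profit: π = q_Y(65.7 − 5(q_Y + q_X)) − 19q_Y.
∂π/∂q_Y = 46.7 − 10q_Y − 5q_X = 0, so q_Y = 4.67 − 0.5q_X.
By the same steps for X: q_X = 4.57 − 0.5q_Y.
Solving the two reaction functions simultaneously: (1 − (−0.5)(−0.5))q_Y = 4.67 − 0.5·4.57, so 0.75q_Y = 2.385 and q_Y = 3.18.
Then q_X = 4.57 − 0.5·3.18 = 2.98.
Price P = 65.7 − 5·6.16 = 34.9.
Y's profit: (34.9 − 19)·3.18 = 50.562.

50.562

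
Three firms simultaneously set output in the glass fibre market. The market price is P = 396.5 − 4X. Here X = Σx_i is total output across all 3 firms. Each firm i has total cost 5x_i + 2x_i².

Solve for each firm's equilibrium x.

A representative firm's profit is π_i = x_i(396.5 − 4X) − 5x_i − 2x_i², with X = x_i + Σ_{j≠i} x_j.
First-order condition: 391.5 − 12x_i − 4Σ_{j≠i} x_j = 0.
Imposing symmetry (x_j = x for all j) turns Σ_{j≠i} x_j into 2x, so 391.5 = 20x and x = 19.575.

19.575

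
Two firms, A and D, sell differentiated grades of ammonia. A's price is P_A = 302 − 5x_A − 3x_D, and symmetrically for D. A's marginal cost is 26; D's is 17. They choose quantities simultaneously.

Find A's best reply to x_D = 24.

20.4

Firm A's profit: π = x_A(302 − 5x_A − 3x_D) − 26x_A.
∂π/∂x_A = 276 − 10x_A − 3x_D = 0 ⇒ x_A = 27.6 − 0.3x_D.
At x_D = 24: x_A = 27.6 − 0.3·24 = 20.4.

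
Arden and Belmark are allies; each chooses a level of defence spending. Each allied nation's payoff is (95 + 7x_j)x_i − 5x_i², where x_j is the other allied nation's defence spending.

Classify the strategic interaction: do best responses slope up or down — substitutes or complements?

Arden's payoff is (95 + 7x_B)x_A − 5x_A².
∂π/∂x_A = 95 + 7x_B − 10x_A = 0, so x_A = 9.5 + 0.7x_B.
The best-response slope dx_A/dx_B = 0.7 > 0: the reaction function is upward-sloping, so the choices are strategic complements.

strategic complements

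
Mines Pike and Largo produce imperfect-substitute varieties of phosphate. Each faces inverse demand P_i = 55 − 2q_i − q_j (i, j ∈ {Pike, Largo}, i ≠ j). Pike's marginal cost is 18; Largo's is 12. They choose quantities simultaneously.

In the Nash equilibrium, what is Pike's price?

32

Mine Pike's profit: π = q_{Pike}(55 − 2q_{Pike} − q_{Largo}) − 18q_{Pike}.
∂π/∂q_{Pike} = 37 − 4q_{Pike} − q_{Largo} = 0 ⇒ q_{Pike} = 9.25 − 0.25q_{Largo}.
Similarly q_{Largo} = 10.75 − 0.25q_{Pike}.
Solving the two reaction functions simultaneously: (1 − (−0.25)(−0.25))q_{Pike} = 9.25 − 0.25·10.75, so 0.9375q_{Pike} = 6.5625 and q_{Pike} = 7.
Then q_{Largo} = 10.75 − 0.25·7 = 9.
P_{Pike} = 55 − 2·7 − 9 = 32.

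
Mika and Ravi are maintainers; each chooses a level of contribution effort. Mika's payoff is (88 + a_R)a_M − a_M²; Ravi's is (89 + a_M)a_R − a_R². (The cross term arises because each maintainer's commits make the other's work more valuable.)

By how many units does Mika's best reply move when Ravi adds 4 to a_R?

2

Expanding Mika's payoff: 88a_M + a_Ra_M − a_M².
∂π/∂a_M = 88 + a_R − 2a_M = 0, so a_M = 44 + 0.5a_R.
The reaction-function slope is 0.5, so a 4-unit rise in a_R moves a_M by 0.5 × 4 = 2. Mika's best response rises — the actions are strategic complements.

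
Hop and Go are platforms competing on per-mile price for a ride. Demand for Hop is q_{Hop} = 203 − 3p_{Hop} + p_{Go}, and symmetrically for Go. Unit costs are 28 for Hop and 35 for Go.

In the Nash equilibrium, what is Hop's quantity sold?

90

Hop's profit: π = (p_{Hop} − 28)(203 − 3p_{Hop} + p_{Go}).
∂π/∂p_{Hop} = 287 − 6p_{Hop} + p_{Go} = 0 ⇒ p_{Hop} = 287/6 + (1/6)p_{Go}.
Similarly p_{Go} = 154/3 + (1/6)p_{Hop}.
Solving the two reaction functions simultaneously: (1 − (1/6)(1/6))p_{Hop} = 287/6 + (1/6)·(154/3), so (35/36)p_{Hop} = 1015/18 and p_{Hop} = 58.
Then p_{Go} = 154/3 + (1/6)·58 = 61.
q_{Hop} = 203 − 3·58 + 61 = 90.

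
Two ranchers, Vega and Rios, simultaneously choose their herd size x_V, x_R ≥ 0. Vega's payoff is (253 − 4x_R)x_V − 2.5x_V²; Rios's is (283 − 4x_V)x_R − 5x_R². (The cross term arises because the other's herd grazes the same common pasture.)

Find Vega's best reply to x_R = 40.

18.6

Expanding Vega's payoff: 253x_V − 4x_Rx_V − 2.5x_V².
∂π/∂x_V = 253 − 4x_R − 5x_V = 0, so x_V = 50.6 − 0.8x_R.
At x_R = 40: x_V = 50.6 − 0.8·40 = 18.6.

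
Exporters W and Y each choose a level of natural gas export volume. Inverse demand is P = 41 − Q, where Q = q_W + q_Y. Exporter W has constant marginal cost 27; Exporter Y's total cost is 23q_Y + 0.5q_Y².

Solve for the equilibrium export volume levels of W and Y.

4.8, 4.4

Exporter W's profit: π = q_W(41 − (q_W + q_Y)) − 27q_W.
∂π/∂q_W = 14 − 2q_W − q_Y = 0, so q_W = 7 − 0.5q_Y.
For Y: ∂π/∂q_Y = 18 − 3q_Y − q_W = 0 ⇒ q_Y = 6 − (1/3)q_W.
Solving the two reaction functions simultaneously: (1 − (−0.5)(−1/3))q_W = 7 − 0.5·6, so (5/6)q_W = 4 and q_W = 4.8.
Then q_Y = 6 − (1/3)·4.8 = 4.4.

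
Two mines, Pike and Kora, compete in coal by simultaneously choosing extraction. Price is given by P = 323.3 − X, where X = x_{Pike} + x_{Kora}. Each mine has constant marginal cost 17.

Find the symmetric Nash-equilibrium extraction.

102.1

Mine Pike's profit: π = x_{Pike}(323.3 − (x_{Pike} + x_{Kora})) − 17x_{Pike}.
∂π/∂x_{Pike} = 306.3 − 2x_{Pike} − x_{Kora} = 0, so x_{Pike} = 153.15 − 0.5x_{Kora}.
Setting x_{Pike} = x_{Kora} in the reaction function: x_{Pike} = 153.15 − 0.5x_{Pike}, so x_{Pike} = 153.15 / 1.5 = 102.1.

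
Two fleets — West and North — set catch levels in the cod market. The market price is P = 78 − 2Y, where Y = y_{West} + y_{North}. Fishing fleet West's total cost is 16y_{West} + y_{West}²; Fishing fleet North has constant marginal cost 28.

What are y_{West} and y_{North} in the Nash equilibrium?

Fishing fleet West's profit: π = y_{West}(78 − 2(y_{West} + y_{North})) − 16y_{West} − y_{West}².
∂π/∂y_{West} = 62 − 6y_{West} − 2y_{North} = 0, so y_{West} = 31/3 − (1/3)y_{North}.
For North: ∂π/∂y_{North} = 50 − 4y_{North} − 2y_{West} = 0 ⇒ y_{North} = 12.5 − 0.5y_{West}.
Substituting the second reaction function into the first: y_{West} = 31/3 − (1/3)(12.5 − 0.5y_{West}), which gives (5/6)y_{West} = 37/6 ⇒ y_{West} = 7.4.
Then y_{North} = 12.5 − 0.5·7.4 = 8.8.

7.4, 8.8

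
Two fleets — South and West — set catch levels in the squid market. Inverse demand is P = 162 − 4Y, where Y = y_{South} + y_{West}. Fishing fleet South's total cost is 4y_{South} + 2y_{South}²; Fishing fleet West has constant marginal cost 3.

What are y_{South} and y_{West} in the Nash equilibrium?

7.85, 15.95

Fishing fleet South's profit: π = y_{South}(162 − 4(y_{South} + y_{West})) − 4y_{South} − 2y_{South}².
∂π/∂y_{South} = 158 − 12y_{South} − 4y_{West} = 0, so y_{South} = 79/6 − (1/3)y_{West}.
For West: ∂π/∂y_{West} = 159 − 8y_{West} − 4y_{South} = 0 ⇒ y_{West} = 19.875 − 0.5y_{South}.
Plugging y_{West} into South's best response: y_{South} = 79/6 − (1/3)(19.875 − 0.5y_{South}) ⇒ (5/6)y_{South} = 157/24, so y_{South} = 7.85.
Then y_{West} = 19.875 − 0.5·7.85 = 15.95.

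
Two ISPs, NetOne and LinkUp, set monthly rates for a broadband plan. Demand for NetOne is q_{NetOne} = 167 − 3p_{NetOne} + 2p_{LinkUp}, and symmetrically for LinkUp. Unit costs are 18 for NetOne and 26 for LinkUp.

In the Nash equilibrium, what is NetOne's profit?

NetOne's profit: π = (p_{NetOne} − 18)(167 − 3p_{NetOne} + 2p_{LinkUp}).
∂π/∂p_{NetOne} = 221 − 6p_{NetOne} + 2p_{LinkUp} = 0 ⇒ p_{NetOne} = 221/6 + (1/3)p_{LinkUp}.
Similarly p_{LinkUp} = 245/6 + (1/3)p_{NetOne}.
Solving the two reaction functions simultaneously: (1 − (1/3)(1/3))p_{NetOne} = 221/6 + (1/3)·(245/6), so (8/9)p_{NetOne} = 454/9 and p_{NetOne} = 56.75.
Then p_{LinkUp} = 245/6 + (1/3)·56.75 = 59.75.
q_{NetOne} = 167 − 3·56.75 + 2·59.75 = 116.25.
Profit = (56.75 − 18)·116.25 = 4504.6875.

4504.6875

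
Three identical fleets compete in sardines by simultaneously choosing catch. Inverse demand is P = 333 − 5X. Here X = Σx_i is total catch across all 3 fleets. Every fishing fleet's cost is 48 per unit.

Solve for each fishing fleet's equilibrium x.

14.25

A representative fishing fleet's profit is π_i = x_i(333 − 5X) − 48x_i, with X = x_i + Σ_{j≠i} x_j.
First-order condition: 285 − 10x_i − 5Σ_{j≠i} x_j = 0.
In a symmetric equilibrium every fishing fleet chooses the same x, so Σ_{j≠i} x_j = 2x. The condition becomes 285 − 20x = 0, giving x = 285/20 = 14.25.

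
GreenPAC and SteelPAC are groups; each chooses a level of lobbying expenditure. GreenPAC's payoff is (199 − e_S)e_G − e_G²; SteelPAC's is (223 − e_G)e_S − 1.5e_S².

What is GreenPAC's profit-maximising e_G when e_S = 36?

Expanding GreenPAC's payoff: 199e_G − e_Se_G − e_G².
∂π/∂e_G = 199 − e_S − 2e_G = 0, so e_G = 99.5 − 0.5e_S.
At e_S = 36: e_G = 99.5 − 0.5·36 = 81.5.

81.5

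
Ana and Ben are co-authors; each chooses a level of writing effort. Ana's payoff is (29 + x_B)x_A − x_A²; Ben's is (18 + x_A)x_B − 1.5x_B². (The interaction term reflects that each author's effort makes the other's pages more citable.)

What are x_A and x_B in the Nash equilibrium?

Expanding Ana's payoff: 29x_A + x_Bx_A − x_A².
∂π/∂x_A = 29 + x_B − 2x_A = 0, so x_A = 14.5 + 0.5x_B.
Likewise for Ben: x_B = 6 + (1/3)x_A.
Plugging x_B into Ana's best response: x_A = 14.5 + 0.5(6 + (1/3)x_A) ⇒ (5/6)x_A = 17.5, so x_A = 21.
Then x_B = 6 + (1/3)·21 = 13.

21, 13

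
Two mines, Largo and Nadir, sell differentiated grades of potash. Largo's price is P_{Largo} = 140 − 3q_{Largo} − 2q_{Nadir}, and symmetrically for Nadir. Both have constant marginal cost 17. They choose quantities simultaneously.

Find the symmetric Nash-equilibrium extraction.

Mine Largo's profit: π = q_{Largo}(140 − 3q_{Largo} − 2q_{Nadir}) − 17q_{Largo}.
∂π/∂q_{Largo} = 123 − 6q_{Largo} − 2q_{Nadir} = 0 ⇒ q_{Largo} = 20.5 − (1/3)q_{Nadir}.
By symmetry q_{Nadir} = q_{Largo}; substituting into the reaction function, (4/3)q_{Largo} = 20.5 and q_{Largo} = 15.375.

15.375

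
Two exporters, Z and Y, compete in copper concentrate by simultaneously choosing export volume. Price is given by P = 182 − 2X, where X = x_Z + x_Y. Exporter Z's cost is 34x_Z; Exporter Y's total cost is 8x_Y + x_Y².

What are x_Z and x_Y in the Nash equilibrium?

27, 20

Exporter Z's profit: π = x_Z(182 − 2(x_Z + x_Y)) − 34x_Z.
∂π/∂x_Z = 148 − 4x_Z − 2x_Y = 0, so x_Z = 37 − 0.5x_Y.
For Y: ∂π/∂x_Y = 174 − 6x_Y − 2x_Z = 0 ⇒ x_Y = 29 − (1/3)x_Z.
Solving the two reaction functions simultaneously: (1 − (−0.5)(−1/3))x_Z = 37 − 0.5·29, so (5/6)x_Z = 22.5 and x_Z = 27.
Then x_Y = 29 − (1/3)·27 = 20.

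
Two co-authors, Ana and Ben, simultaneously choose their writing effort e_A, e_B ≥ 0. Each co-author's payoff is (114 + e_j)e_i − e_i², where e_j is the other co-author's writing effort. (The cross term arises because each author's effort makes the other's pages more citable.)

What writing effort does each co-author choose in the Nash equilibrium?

Ana's payoff is (114 + e_B)e_A − e_A².
∂π/∂e_A = 114 + e_B − 2e_A = 0, so e_A = 57 + 0.5e_B.
By symmetry e_B = e_A; substituting into the reaction function, 0.5e_A = 57 and e_A = 114.

114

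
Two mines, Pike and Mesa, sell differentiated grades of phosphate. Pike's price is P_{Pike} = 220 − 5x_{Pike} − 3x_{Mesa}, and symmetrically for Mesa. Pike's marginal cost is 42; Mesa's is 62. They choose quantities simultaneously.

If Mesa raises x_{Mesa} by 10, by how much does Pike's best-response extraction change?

-3

Mine Pike's profit: π = x_{Pike}(220 − 5x_{Pike} − 3x_{Mesa}) − 42x_{Pike}.
∂π/∂x_{Pike} = 178 − 10x_{Pike} − 3x_{Mesa} = 0 ⇒ x_{Pike} = 17.8 − 0.3x_{Mesa}.
The reaction-function slope is −0.3, so a 10-unit rise in x_{Mesa} moves x_{Pike} by −0.3 × 10 = −3. Pike's best response falls — the actions are strategic substitutes.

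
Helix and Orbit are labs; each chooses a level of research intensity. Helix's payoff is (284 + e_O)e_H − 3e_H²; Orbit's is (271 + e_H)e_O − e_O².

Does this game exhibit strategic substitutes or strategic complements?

strategic complements

Expanding Helix's payoff: 284e_H + e_Oe_H − 3e_H².
∂π/∂e_H = 284 + e_O − 6e_H = 0, so e_H = 142/3 + (1/6)e_O.
The best-response slope de_H/de_O = 1/6 > 0: the reaction function is upward-sloping, so the choices are strategic complements.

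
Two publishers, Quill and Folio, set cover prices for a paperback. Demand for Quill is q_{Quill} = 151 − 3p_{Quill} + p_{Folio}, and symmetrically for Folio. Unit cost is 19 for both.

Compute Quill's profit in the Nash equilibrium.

1532.28

Quill's profit: π = (p_{Quill} − 19)(151 − 3p_{Quill} + p_{Folio}).
∂π/∂p_{Quill} = 208 − 6p_{Quill} + p_{Folio} = 0 ⇒ p_{Quill} = 104/3 + (1/6)p_{Folio}.
The game is symmetric, so in equilibrium p_{Folio} = p_{Quill}: the reaction function gives (5/6)p_{Quill} = 104/3, hence p_{Quill} = 41.6.
q_{Quill} = 151 − 3·41.6 + 41.6 = 67.8.
Profit = (41.6 − 19)·67.8 = 1532.28.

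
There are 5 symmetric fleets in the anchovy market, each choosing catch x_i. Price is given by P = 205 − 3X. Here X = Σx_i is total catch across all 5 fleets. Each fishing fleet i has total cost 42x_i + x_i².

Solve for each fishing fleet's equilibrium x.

A representative fishing fleet's profit is π_i = x_i(205 − 3X) − 42x_i − x_i², with X = x_i + Σ_{j≠i} x_j.
First-order condition: 163 − 8x_i − 3Σ_{j≠i} x_j = 0.
In a symmetric equilibrium every fishing fleet chooses the same x, so Σ_{j≠i} x_j = 4x. The condition becomes 163 − 20x = 0, giving x = 163/20 = 8.15.

8.15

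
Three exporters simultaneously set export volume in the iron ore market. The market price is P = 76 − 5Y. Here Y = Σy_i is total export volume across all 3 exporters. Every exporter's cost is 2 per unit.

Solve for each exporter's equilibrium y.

A representative exporter's profit is π_i = y_i(76 − 5Y) − 2y_i, with Y = y_i + Σ_{j≠i} y_j.
First-order condition: 74 − 10y_i − 5Σ_{j≠i} y_j = 0.
Imposing symmetry (y_j = y for all j) turns Σ_{j≠i} y_j into 2y, so 74 = 20y and y = 3.7.

3.7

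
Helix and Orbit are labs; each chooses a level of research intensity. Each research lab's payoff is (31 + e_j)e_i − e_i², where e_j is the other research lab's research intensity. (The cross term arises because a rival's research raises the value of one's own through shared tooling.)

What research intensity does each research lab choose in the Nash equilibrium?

Helix's payoff is (31 + e_O)e_H − e_H².
∂π/∂e_H = 31 + e_O − 2e_H = 0, so e_H = 15.5 + 0.5e_O.
The game is symmetric, so in equilibrium e_O = e_H: the reaction function gives 0.5e_H = 15.5, hence e_H = 31.

31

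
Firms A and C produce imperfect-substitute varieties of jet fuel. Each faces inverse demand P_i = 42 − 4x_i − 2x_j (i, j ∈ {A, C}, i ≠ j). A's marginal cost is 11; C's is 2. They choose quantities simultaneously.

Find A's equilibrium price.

Firm A's profit: π = x_A(42 − 4x_A − 2x_C) − 11x_A.
∂π/∂x_A = 31 − 8x_A − 2x_C = 0 ⇒ x_A = 3.875 − 0.25x_C.
Similarly x_C = 5 − 0.25x_A.
Plugging x_C into A's best response: x_A = 3.875 − 0.25(5 − 0.25x_A) ⇒ 0.9375x_A = 2.625, so x_A = 2.8.
Then x_C = 5 − 0.25·2.8 = 4.3.
P_A = 42 − 4·2.8 − 2·4.3 = 22.2.

22.2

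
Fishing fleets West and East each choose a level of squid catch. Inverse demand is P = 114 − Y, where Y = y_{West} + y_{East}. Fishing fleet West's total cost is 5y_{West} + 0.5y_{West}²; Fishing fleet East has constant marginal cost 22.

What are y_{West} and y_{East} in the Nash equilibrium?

Fishing fleet West's profit: π = y_{West}(114 − (y_{West} + y_{East})) − 5y_{West} − 0.5y_{West}².
∂π/∂y_{West} = 109 − 3y_{West} − y_{East} = 0, so y_{West} = 109/3 − (1/3)y_{East}.
For East: ∂π/∂y_{East} = 92 − 2y_{East} − y_{West} = 0 ⇒ y_{East} = 46 − 0.5y_{West}.
Solving the two reaction functions simultaneously: (1 − (−1/3)(−0.5))y_{West} = 109/3 − (1/3)·46, so (5/6)y_{West} = 21 and y_{West} = 25.2.
Then y_{East} = 46 − 0.5·25.2 = 33.4.

25.2, 33.4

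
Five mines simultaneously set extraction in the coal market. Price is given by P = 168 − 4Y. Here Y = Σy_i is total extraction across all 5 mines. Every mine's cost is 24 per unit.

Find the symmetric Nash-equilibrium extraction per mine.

A representative mine's profit is π_i = y_i(168 − 4Y) − 24y_i, with Y = y_i + Σ_{j≠i} y_j.
First-order condition: 144 − 8y_i − 4Σ_{j≠i} y_j = 0.
In a symmetric equilibrium every mine chooses the same y, so Σ_{j≠i} y_j = 4y. The condition becomes 144 − 24y = 0, giving y = 144/24 = 6.

6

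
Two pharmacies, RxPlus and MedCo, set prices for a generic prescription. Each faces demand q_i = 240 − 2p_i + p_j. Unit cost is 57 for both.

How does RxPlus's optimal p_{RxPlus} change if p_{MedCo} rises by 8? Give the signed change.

RxPlus's profit: π = (p_{RxPlus} − 57)(240 − 2p_{RxPlus} + p_{MedCo}).
∂π/∂p_{RxPlus} = 354 − 4p_{RxPlus} + p_{MedCo} = 0 ⇒ p_{RxPlus} = 88.5 + 0.25p_{MedCo}.
The reaction-function slope is 0.25, so an 8-unit rise in p_{MedCo} moves p_{RxPlus} by 0.25 × 8 = 2. RxPlus's best response rises — the actions are strategic complements.

2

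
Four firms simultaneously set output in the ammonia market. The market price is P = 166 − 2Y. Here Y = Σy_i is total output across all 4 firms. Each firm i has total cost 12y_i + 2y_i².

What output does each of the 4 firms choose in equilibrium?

A representative firm's profit is π_i = y_i(166 − 2Y) − 12y_i − 2y_i², with Y = y_i + Σ_{j≠i} y_j.
First-order condition: 154 − 8y_i − 2Σ_{j≠i} y_j = 0.
With identical firms, set every y_j = y: then 154 − 8y − 6y = 0, i.e. y = 154/14 = 11.

11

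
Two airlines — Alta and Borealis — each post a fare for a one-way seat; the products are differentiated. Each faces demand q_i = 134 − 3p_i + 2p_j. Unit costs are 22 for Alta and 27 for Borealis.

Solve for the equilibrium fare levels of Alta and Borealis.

50.9375, 52.8125

Alta's profit: π = (p_{Alta} − 22)(134 − 3p_{Alta} + 2p_{Borealis}).
∂π/∂p_{Alta} = 200 − 6p_{Alta} + 2p_{Borealis} = 0 ⇒ p_{Alta} = 100/3 + (1/3)p_{Borealis}.
Similarly p_{Borealis} = 215/6 + (1/3)p_{Alta}.
Solving the two reaction functions simultaneously: (1 − (1/3)(1/3))p_{Alta} = 100/3 + (1/3)·(215/6), so (8/9)p_{Alta} = 815/18 and p_{Alta} = 50.9375.
Then p_{Borealis} = 215/6 + (1/3)·50.9375 = 52.8125.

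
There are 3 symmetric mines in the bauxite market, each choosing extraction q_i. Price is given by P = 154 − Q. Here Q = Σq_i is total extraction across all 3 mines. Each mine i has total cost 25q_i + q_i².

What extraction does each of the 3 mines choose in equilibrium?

A representative mine's profit is π_i = q_i(154 − Q) − 25q_i − q_i², with Q = q_i + Σ_{j≠i} q_j.
First-order condition: 129 − 4q_i − Σ_{j≠i} q_j = 0.
In a symmetric equilibrium every mine chooses the same q, so Σ_{j≠i} q_j = 2q. The condition becomes 129 − 6q = 0, giving q = 129/6 = 21.5.

21.5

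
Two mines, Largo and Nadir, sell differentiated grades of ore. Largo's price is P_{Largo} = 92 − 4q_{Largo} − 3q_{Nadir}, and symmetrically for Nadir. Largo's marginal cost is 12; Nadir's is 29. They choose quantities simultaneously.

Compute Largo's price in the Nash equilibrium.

Mine Largo's profit: π = q_{Largo}(92 − 4q_{Largo} − 3q_{Nadir}) − 12q_{Largo}.
∂π/∂q_{Largo} = 80 − 8q_{Largo} − 3q_{Nadir} = 0 ⇒ q_{Largo} = 10 − 0.375q_{Nadir}.
Similarly q_{Nadir} = 7.875 − 0.375q_{Largo}.
Solving the two reaction functions simultaneously: (1 − (−0.375)(−0.375))q_{Largo} = 10 − 0.375·7.875, so (55/64)q_{Largo} = 451/64 and q_{Largo} = 8.2.
Then q_{Nadir} = 7.875 − 0.375·8.2 = 4.8.
P_{Largo} = 92 − 4·8.2 − 3·4.8 = 44.8.

44.8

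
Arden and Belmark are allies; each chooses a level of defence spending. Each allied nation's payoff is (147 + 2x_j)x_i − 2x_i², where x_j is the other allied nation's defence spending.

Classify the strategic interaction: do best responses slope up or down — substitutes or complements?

Arden's payoff is (147 + 2x_B)x_A − 2x_A².
∂π/∂x_A = 147 + 2x_B − 4x_A = 0, so x_A = 36.75 + 0.5x_B.
The best-response slope dx_A/dx_B = 0.5 > 0: the reaction function is upward-sloping, so the choices are strategic complements.

strategic complements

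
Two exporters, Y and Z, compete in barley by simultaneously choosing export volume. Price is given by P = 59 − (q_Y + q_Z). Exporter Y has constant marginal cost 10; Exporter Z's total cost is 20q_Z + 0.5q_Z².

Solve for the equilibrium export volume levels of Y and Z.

Exporter Y's profit: π = q_Y(59 − (q_Y + q_Z)) − 10q_Y.
∂π/∂q_Y = 49 − 2q_Y − q_Z = 0, so q_Y = 24.5 − 0.5q_Z.
For Z: ∂π/∂q_Z = 39 − 3q_Z − q_Y = 0 ⇒ q_Z = 13 − (1/3)q_Y.
Plugging q_Z into Y's best response: q_Y = 24.5 − 0.5(13 − (1/3)q_Y) ⇒ (5/6)q_Y = 18, so q_Y = 21.6.
Then q_Z = 13 − (1/3)·21.6 = 5.8.

21.6, 5.8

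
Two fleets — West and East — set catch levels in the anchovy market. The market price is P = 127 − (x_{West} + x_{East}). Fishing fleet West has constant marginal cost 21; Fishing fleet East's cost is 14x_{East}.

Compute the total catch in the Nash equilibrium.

73

Fishing fleet West's profit: π = x_{West}(127 − (x_{West} + x_{East})) − 21x_{West}.
∂π/∂x_{West} = 106 − 2x_{West} − x_{East} = 0, so x_{West} = 53 − 0.5x_{East}.
By the same steps for East: x_{East} = 56.5 − 0.5x_{West}.
Solving the two reaction functions simultaneously: (1 − (−0.5)(−0.5))x_{West} = 53 − 0.5·56.5, so 0.75x_{West} = 24.75 and x_{West} = 33.
Then x_{East} = 56.5 − 0.5·33 = 40.
Total catch: 33 + 40 = 73.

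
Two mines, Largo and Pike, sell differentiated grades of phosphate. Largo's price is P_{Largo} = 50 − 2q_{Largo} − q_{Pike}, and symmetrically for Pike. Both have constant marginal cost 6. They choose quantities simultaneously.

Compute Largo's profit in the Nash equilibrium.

154.88

Mine Largo's profit: π = q_{Largo}(50 − 2q_{Largo} − q_{Pike}) − 6q_{Largo}.
∂π/∂q_{Largo} = 44 − 4q_{Largo} − q_{Pike} = 0 ⇒ q_{Largo} = 11 − 0.25q_{Pike}.
By symmetry q_{Pike} = q_{Largo}; substituting into the reaction function, 1.25q_{Largo} = 11 and q_{Largo} = 8.8.
P_{Largo} = 50 − 2·8.8 − 8.8 = 23.6.
Profit = (23.6 − 6)·8.8 = 154.88.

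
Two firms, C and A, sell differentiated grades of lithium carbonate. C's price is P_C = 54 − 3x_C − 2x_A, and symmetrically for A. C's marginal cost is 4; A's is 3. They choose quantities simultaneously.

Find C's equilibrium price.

Firm C's profit: π = x_C(54 − 3x_C − 2x_A) − 4x_C.
∂π/∂x_C = 50 − 6x_C − 2x_A = 0 ⇒ x_C = 25/3 − (1/3)x_A.
Similarly x_A = 8.5 − (1/3)x_C.
Plugging x_A into C's best response: x_C = 25/3 − (1/3)(8.5 − (1/3)x_C) ⇒ (8/9)x_C = 5.5, so x_C = 6.1875.
Then x_A = 8.5 − (1/3)·6.1875 = 6.4375.
P_C = 54 − 3·6.1875 − 2·6.4375 = 22.5625.

22.5625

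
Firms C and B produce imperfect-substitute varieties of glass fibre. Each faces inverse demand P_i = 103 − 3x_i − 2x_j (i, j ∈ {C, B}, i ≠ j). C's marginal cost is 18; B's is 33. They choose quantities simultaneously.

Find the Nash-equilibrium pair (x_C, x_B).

Firm C's profit: π = x_C(103 − 3x_C − 2x_B) − 18x_C.
∂π/∂x_C = 85 − 6x_C − 2x_B = 0 ⇒ x_C = 85/6 − (1/3)x_B.
Similarly x_B = 35/3 − (1/3)x_C.
Solving the two reaction functions simultaneously: (1 − (−1/3)(−1/3))x_C = 85/6 − (1/3)·(35/3), so (8/9)x_C = 185/18 and x_C = 11.5625.
Then x_B = 35/3 − (1/3)·11.5625 = 7.8125.

11.5625, 7.8125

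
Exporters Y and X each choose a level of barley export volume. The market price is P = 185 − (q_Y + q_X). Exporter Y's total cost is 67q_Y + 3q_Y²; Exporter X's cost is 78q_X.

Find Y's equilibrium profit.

Exporter Y's profit: π = q_Y(185 − (q_Y + q_X)) − 67q_Y − 3q_Y².
∂π/∂q_Y = 118 − 8q_Y − q_X = 0, so q_Y = 14.75 − 0.125q_X.
For X: ∂π/∂q_X = 107 − 2q_X − q_Y = 0 ⇒ q_X = 53.5 − 0.5q_Y.
Substituting the second reaction function into the first: q_Y = 14.75 − 0.125(53.5 − 0.5q_Y), which gives 0.9375q_Y = 8.0625 ⇒ q_Y = 8.6.
Then q_X = 53.5 − 0.5·8.6 = 49.2.
Price P = 185 − 57.8 = 127.2.
Y's profit: (127.2 − 67)·8.6 − 3(8.6)² = 295.84.

295.84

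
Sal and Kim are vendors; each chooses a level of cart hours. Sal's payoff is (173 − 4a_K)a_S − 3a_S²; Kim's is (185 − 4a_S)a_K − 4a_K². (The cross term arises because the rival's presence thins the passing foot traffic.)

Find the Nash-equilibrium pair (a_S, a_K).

Expanding Sal's payoff: 173a_S − 4a_Ka_S − 3a_S².
∂π/∂a_S = 173 − 4a_K − 6a_S = 0, so a_S = 173/6 − (2/3)a_K.
Likewise for Kim: a_K = 23.125 − 0.5a_S.
Plugging a_K into Sal's best response: a_S = 173/6 − (2/3)(23.125 − 0.5a_S) ⇒ (2/3)a_S = 161/12, so a_S = 20.125.
Then a_K = 23.125 − 0.5·20.125 = 13.0625.

20.125, 13.0625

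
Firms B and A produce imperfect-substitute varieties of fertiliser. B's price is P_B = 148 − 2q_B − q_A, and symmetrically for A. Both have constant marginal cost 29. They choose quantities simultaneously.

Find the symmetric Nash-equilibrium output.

23.8

Firm B's profit: π = q_B(148 − 2q_B − q_A) − 29q_B.
∂π/∂q_B = 119 − 4q_B − q_A = 0 ⇒ q_B = 29.75 − 0.25q_A.
The game is symmetric, so in equilibrium q_A = q_B: the reaction function gives 1.25q_B = 29.75, hence q_B = 23.8.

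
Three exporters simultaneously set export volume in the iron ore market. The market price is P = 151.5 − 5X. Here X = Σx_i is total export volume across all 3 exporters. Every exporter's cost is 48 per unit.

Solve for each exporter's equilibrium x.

A representative exporter's profit is π_i = x_i(151.5 − 5X) − 48x_i, with X = x_i + Σ_{j≠i} x_j.
First-order condition: 103.5 − 10x_i − 5Σ_{j≠i} x_j = 0.
In a symmetric equilibrium every exporter chooses the same x, so Σ_{j≠i} x_j = 2x. The condition becomes 103.5 − 20x = 0, giving x = 103.5/20 = 5.175.

5.175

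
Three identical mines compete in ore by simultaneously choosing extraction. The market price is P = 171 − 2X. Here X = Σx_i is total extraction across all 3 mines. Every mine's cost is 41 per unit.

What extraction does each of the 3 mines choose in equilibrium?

A representative mine's profit is π_i = x_i(171 − 2X) − 41x_i, with X = x_i + Σ_{j≠i} x_j.
First-order condition: 130 − 4x_i − 2Σ_{j≠i} x_j = 0.
In a symmetric equilibrium every mine chooses the same x, so Σ_{j≠i} x_j = 2x. The condition becomes 130 − 8x = 0, giving x = 130/8 = 16.25.

16.25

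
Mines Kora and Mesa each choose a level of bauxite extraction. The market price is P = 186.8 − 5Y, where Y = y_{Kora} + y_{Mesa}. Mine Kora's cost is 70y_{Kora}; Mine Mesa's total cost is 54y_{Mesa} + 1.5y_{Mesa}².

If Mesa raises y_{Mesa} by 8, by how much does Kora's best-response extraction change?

-4

Mine Kora's profit: π = y_{Kora}(186.8 − 5(y_{Kora} + y_{Mesa})) − 70y_{Kora}.
∂π/∂y_{Kora} = 116.8 − 10y_{Kora} − 5y_{Mesa} = 0, so y_{Kora} = 11.68 − 0.5y_{Mesa}.
The reaction-function slope is −0.5, so an 8-unit rise in y_{Mesa} moves y_{Kora} by −0.5 × 8 = −4. Kora's best response falls — the actions are strategic substitutes.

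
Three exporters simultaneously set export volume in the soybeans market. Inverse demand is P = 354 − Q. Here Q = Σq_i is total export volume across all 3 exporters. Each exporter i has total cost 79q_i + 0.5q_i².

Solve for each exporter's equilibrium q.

55

A representative exporter's profit is π_i = q_i(354 − Q) − 79q_i − 0.5q_i², with Q = q_i + Σ_{j≠i} q_j.
First-order condition: 275 − 3q_i − Σ_{j≠i} q_j = 0.
In a symmetric equilibrium every exporter chooses the same q, so Σ_{j≠i} q_j = 2q. The condition becomes 275 − 5q = 0, giving q = 275/5 = 55.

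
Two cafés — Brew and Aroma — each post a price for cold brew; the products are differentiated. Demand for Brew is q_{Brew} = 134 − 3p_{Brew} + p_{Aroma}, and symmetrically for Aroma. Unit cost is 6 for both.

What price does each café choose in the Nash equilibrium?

Brew's profit: π = (p_{Brew} − 6)(134 − 3p_{Brew} + p_{Aroma}).
∂π/∂p_{Brew} = 152 − 6p_{Brew} + p_{Aroma} = 0 ⇒ p_{Brew} = 76/3 + (1/6)p_{Aroma}.
Setting p_{Brew} = p_{Aroma} in the reaction function: p_{Brew} = 76/3 + (1/6)p_{Brew}, so p_{Brew} = (76/3) / (5/6) = 30.4.

30.4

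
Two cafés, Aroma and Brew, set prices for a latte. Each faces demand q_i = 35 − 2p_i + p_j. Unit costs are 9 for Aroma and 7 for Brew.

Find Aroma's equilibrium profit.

Aroma's profit: π = (p_{Aroma} − 9)(35 − 2p_{Aroma} + p_{Brew}).
∂π/∂p_{Aroma} = 53 − 4p_{Aroma} + p_{Brew} = 0 ⇒ p_{Aroma} = 13.25 + 0.25p_{Brew}.
Similarly p_{Brew} = 12.25 + 0.25p_{Aroma}.
Plugging p_{Brew} into Aroma's best response: p_{Aroma} = 13.25 + 0.25(12.25 + 0.25p_{Aroma}) ⇒ 0.9375p_{Aroma} = 16.3125, so p_{Aroma} = 17.4.
Then p_{Brew} = 12.25 + 0.25·17.4 = 16.6.
q_{Aroma} = 35 − 2·17.4 + 16.6 = 16.8.
Profit = (17.4 − 9)·16.8 = 141.12.

141.12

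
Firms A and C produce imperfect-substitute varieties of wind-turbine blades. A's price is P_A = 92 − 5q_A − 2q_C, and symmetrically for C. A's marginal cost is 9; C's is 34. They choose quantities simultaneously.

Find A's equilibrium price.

Firm A's profit: π = q_A(92 − 5q_A − 2q_C) − 9q_A.
∂π/∂q_A = 83 − 10q_A − 2q_C = 0 ⇒ q_A = 8.3 − 0.2q_C.
Similarly q_C = 5.8 − 0.2q_A.
Substituting the second reaction function into the first: q_A = 8.3 − 0.2(5.8 − 0.2q_A), which gives 0.96q_A = 7.14 ⇒ q_A = 7.4375.
Then q_C = 5.8 − 0.2·7.4375 = 4.3125.
P_A = 92 − 5·7.4375 − 2·4.3125 = 46.1875.

46.1875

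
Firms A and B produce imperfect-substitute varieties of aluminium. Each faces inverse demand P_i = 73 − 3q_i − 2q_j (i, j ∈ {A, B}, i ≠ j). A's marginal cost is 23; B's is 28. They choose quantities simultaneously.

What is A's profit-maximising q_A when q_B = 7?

Firm A's profit: π = q_A(73 − 3q_A − 2q_B) − 23q_A.
∂π/∂q_A = 50 − 6q_A − 2q_B = 0 ⇒ q_A = 25/3 − (1/3)q_B.
At q_B = 7: q_A = 25/3 − (1/3)·7 = 6.

6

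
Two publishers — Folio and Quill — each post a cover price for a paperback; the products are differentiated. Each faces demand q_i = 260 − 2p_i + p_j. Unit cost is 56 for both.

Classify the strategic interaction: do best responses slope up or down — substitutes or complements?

Folio's profit: π = (p_{Folio} − 56)(260 − 2p_{Folio} + p_{Quill}).
∂π/∂p_{Folio} = 372 − 4p_{Folio} + p_{Quill} = 0 ⇒ p_{Folio} = 93 + 0.25p_{Quill}.
The best-response slope dp_{Folio}/dp_{Quill} = 0.25 > 0: the reaction function is upward-sloping, so the choices are strategic complements.

strategic complements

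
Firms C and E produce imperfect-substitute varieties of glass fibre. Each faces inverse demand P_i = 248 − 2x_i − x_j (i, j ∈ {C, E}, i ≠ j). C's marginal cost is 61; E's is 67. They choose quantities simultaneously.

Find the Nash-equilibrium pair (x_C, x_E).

Firm C's profit: π = x_C(248 − 2x_C − x_E) − 61x_C.
∂π/∂x_C = 187 − 4x_C − x_E = 0 ⇒ x_C = 46.75 − 0.25x_E.
Similarly x_E = 45.25 − 0.25x_C.
Solving the two reaction functions simultaneously: (1 − (−0.25)(−0.25))x_C = 46.75 − 0.25·45.25, so 0.9375x_C = 35.4375 and x_C = 37.8.
Then x_E = 45.25 − 0.25·37.8 = 35.8.

37.8, 35.8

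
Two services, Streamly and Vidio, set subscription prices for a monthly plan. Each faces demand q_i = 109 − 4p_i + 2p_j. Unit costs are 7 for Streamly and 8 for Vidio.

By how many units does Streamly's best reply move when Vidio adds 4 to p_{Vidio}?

Streamly's profit: π = (p_{Streamly} − 7)(109 − 4p_{Streamly} + 2p_{Vidio}).
∂π/∂p_{Streamly} = 137 − 8p_{Streamly} + 2p_{Vidio} = 0 ⇒ p_{Streamly} = 17.125 + 0.25p_{Vidio}.
The reaction-function slope is 0.25, so a 4-unit rise in p_{Vidio} moves p_{Streamly} by 0.25 × 4 = 1. Streamly's best response rises — the actions are strategic complements.

1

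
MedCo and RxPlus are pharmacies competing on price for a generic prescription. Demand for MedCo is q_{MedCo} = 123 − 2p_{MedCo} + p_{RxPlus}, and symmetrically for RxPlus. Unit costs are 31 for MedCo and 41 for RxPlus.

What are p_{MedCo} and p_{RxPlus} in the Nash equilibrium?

63, 67

MedCo's profit: π = (p_{MedCo} − 31)(123 − 2p_{MedCo} + p_{RxPlus}).
∂π/∂p_{MedCo} = 185 − 4p_{MedCo} + p_{RxPlus} = 0 ⇒ p_{MedCo} = 46.25 + 0.25p_{RxPlus}.
Similarly p_{RxPlus} = 51.25 + 0.25p_{MedCo}.
Plugging p_{RxPlus} into MedCo's best response: p_{MedCo} = 46.25 + 0.25(51.25 + 0.25p_{MedCo}) ⇒ 0.9375p_{MedCo} = 59.0625, so p_{MedCo} = 63.
Then p_{RxPlus} = 51.25 + 0.25·63 = 67.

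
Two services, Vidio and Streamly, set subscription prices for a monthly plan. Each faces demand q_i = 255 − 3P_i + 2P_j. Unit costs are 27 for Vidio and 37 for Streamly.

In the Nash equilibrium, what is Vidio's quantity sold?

176.625

Vidio's profit: π = (P_{Vidio} − 27)(255 − 3P_{Vidio} + 2P_{Streamly}).
∂π/∂P_{Vidio} = 336 − 6P_{Vidio} + 2P_{Streamly} = 0 ⇒ P_{Vidio} = 56 + (1/3)P_{Streamly}.
Similarly P_{Streamly} = 61 + (1/3)P_{Vidio}.
Solving the two reaction functions simultaneously: (1 − (1/3)(1/3))P_{Vidio} = 56 + (1/3)·61, so (8/9)P_{Vidio} = 229/3 and P_{Vidio} = 85.875.
Then P_{Streamly} = 61 + (1/3)·85.875 = 89.625.
q_{Vidio} = 255 − 3·85.875 + 2·89.625 = 176.625.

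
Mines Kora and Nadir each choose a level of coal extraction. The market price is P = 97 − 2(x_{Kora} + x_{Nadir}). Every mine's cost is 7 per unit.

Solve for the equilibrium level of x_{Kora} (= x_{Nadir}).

15

Mine Kora's profit: π = x_{Kora}(97 − 2(x_{Kora} + x_{Nadir})) − 7x_{Kora}.
∂π/∂x_{Kora} = 90 − 4x_{Kora} − 2x_{Nadir} = 0, so x_{Kora} = 22.5 − 0.5x_{Nadir}.
The game is symmetric, so in equilibrium x_{Nadir} = x_{Kora}: the reaction function gives 1.5x_{Kora} = 22.5, hence x_{Kora} = 15.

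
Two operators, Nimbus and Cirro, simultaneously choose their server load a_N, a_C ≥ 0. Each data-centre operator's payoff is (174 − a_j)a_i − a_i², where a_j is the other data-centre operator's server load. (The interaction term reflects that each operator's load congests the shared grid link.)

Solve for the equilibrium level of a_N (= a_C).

Nimbus's payoff is (174 − a_C)a_N − a_N².
∂π/∂a_N = 174 − a_C − 2a_N = 0, so a_N = 87 − 0.5a_C.
The game is symmetric, so in equilibrium a_C = a_N: the reaction function gives 1.5a_N = 87, hence a_N = 58.

58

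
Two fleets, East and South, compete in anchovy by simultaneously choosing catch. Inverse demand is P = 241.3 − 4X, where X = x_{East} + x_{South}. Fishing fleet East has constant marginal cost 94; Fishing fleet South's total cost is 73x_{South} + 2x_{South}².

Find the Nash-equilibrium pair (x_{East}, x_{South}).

13.68, 9.465

Fishing fleet East's profit: π = x_{East}(241.3 − 4(x_{East} + x_{South})) − 94x_{East}.
∂π/∂x_{East} = 147.3 − 8x_{East} − 4x_{South} = 0, so x_{East} = 18.4125 − 0.5x_{South}.
For South: ∂π/∂x_{South} = 168.3 − 12x_{South} − 4x_{East} = 0 ⇒ x_{South} = 14.025 − (1/3)x_{East}.
Solving the two reaction functions simultaneously: (1 − (−0.5)(−1/3))x_{East} = 18.4125 − 0.5·14.025, so (5/6)x_{East} = 11.4 and x_{East} = 13.68.
Then x_{South} = 14.025 − (1/3)·13.68 = 9.465.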